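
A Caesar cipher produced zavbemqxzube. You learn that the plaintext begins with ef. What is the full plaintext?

From the crib: z(25)−e(4)=21, so the shift is 21.
Subtract 21 from each ciphertext letter:
z(25): 25−21=4 → e
a(0): 0−21=-21≡5 → f
v(21): 21−21=0 → a
b(1): 1−21=-20≡6 → g
e(4): 4−21=-17≡9 → j
m(12): 12−21=-9≡17 → r
q(16): 16−21=-5≡21 → v
x(23): 23−21=2 → c
z(25): 25−21=4 → e
u(20): 20−21=-1≡25 → z
b(1): 1−21=-20≡6 → g
e(4): 4−21=-17≡9 → j

efagjrvcezgj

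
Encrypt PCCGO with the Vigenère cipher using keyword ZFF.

Repeat the key across the message: ZFFZF
P(15)+Z(25): 40≡14 → O
C(2)+F(5): 7 → H
C(2)+F(5): 7 → H
G(6)+Z(25): 31≡5 → F
O(14)+F(5): 19 → T

OHHFT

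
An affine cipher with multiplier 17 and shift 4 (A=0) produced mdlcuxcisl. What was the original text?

cdfgevgokf

The inverse of 17 mod 26 is 23, since 17·23=391≡1. Apply D(y)=23·(y−4) mod 26:
m(12): 23·(12−4)=184≡2 → c
d(3): 23·(3−4)=-23≡3 → d
l(11): 23·(11−4)=161≡5 → f
c(2): 23·(2−4)=-46≡6 → g
u(20): 23·(20−4)=368≡4 → e
x(23): 23·(23−4)=437≡21 → v
c(2): 23·(2−4)=-46≡6 → g
i(8): 23·(8−4)=92≡14 → o
s(18): 23·(18−4)=322≡10 → k
l(11): 23·(11−4)=161≡5 → f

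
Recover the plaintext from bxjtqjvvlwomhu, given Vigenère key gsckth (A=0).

Repeat the key across the ciphertext: gsckthgsckthgs
b(1)−g(6): -5≡21 → v
x(23)−s(18): 5 → f
j(9)−c(2): 7 → h
t(19)−k(10): 9 → j
q(16)−t(19): -3≡23 → x
j(9)−h(7): 2 → c
v(21)−g(6): 15 → p
v(21)−s(18): 3 → d
l(11)−c(2): 9 → j
w(22)−k(10): 12 → m
o(14)−t(19): -5≡21 → v
m(12)−h(7): 5 → f
h(7)−g(6): 1 → b
u(20)−s(18): 2 → c

vfhjxcpdjmvfbc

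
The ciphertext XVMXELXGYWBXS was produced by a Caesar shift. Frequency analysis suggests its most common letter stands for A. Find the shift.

The most frequent ciphertext letter is X (appears 4 times).
X is position 23; A is position 0.
Shift = 23.

23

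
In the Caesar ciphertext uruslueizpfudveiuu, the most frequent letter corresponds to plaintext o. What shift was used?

The most frequent ciphertext letter is u (appears 6 times).
u is position 20; o is position 14.
Shift = 6.

6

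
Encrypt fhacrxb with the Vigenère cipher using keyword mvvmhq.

Repeat the key across the message: mvvmhqm
f(5)+m(12): 17 → r
h(7)+v(21): 28≡2 → c
a(0)+v(21): 21 → v
c(2)+m(12): 14 → o
r(17)+h(7): 24 → y
x(23)+q(16): 39≡13 → n
b(1)+m(12): 13 → n

rcvoynn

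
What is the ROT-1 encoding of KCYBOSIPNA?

K(10): 10+1=11 → L
C(2): 2+1=3 → D
Y(24): 24+1=25 → Z
B(1): 1+1=2 → C
O(14): 14+1=15 → P
S(18): 18+1=19 → T
I(8): 8+1=9 → J
P(15): 15+1=16 → Q
N(13): 13+1=14 → O
A(0): 0+1=1 → B

LDZCPTJQOB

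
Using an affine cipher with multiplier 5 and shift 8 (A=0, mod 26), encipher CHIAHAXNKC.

C(2): 5·2+8=18 → S
H(7): 5·7+8=43≡17 → R
I(8): 5·8+8=48≡22 → W
A(0): 5·0+8=8 → I
H(7): 5·7+8=43≡17 → R
A(0): 5·0+8=8 → I
X(23): 5·23+8=123≡19 → T
N(13): 5·13+8=73≡21 → V
K(10): 5·10+8=58≡6 → G
C(2): 5·2+8=18 → S

SRWIRITVGS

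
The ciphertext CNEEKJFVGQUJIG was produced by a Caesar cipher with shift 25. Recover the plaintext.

C(2): 2−25=-23≡3 → D
N(13): 13−25=-12≡14 → O
E(4): 4−25=-21≡5 → F
E(4): 4−25=-21≡5 → F
K(10): 10−25=-15≡11 → L
J(9): 9−25=-16≡10 → K
F(5): 5−25=-20≡6 → G
V(21): 21−25=-4≡22 → W
G(6): 6−25=-19≡7 → H
Q(16): 16−25=-9≡17 → R
U(20): 20−25=-5≡21 → V
J(9): 9−25=-16≡10 → K
I(8): 8−25=-17≡9 → J
G(6): 6−25=-19≡7 → H

DOFFLKGWHRVKJH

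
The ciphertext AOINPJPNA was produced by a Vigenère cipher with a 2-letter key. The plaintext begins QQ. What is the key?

KY

Subtract each crib letter from the matching ciphertext letter (mod 26):
A(0)−Q(16)=-16≡10 → K
O(14)−Q(16)=-2≡24 → Y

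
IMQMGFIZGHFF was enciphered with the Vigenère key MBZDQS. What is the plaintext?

WLRJQNWYHEPN

Repeat the key across the ciphertext: MBZDQSMBZDQS
I(8)−M(12): -4≡22 → W
M(12)−B(1): 11 → L
Q(16)−Z(25): -9≡17 → R
M(12)−D(3): 9 → J
G(6)−Q(16): -10≡16 → Q
F(5)−S(18): -13≡13 → N
I(8)−M(12): -4≡22 → W
Z(25)−B(1): 24 → Y
G(6)−Z(25): -19≡7 → H
H(7)−D(3): 4 → E
F(5)−Q(16): -11≡15 → P
F(5)−S(18): -13≡13 → N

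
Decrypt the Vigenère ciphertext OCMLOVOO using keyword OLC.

ARKXDTAD

Repeat the key across the ciphertext: OLCOLCOL
O(14)−O(14): 0 → A
C(2)−L(11): -9≡17 → R
M(12)−C(2): 10 → K
L(11)−O(14): -3≡23 → X
O(14)−L(11): 3 → D
V(21)−C(2): 19 → T
O(14)−O(14): 0 → A
O(14)−L(11): 3 → D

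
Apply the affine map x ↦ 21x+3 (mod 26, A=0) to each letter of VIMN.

V(21): 21·21+3=444≡2 → C
I(8): 21·8+3=171≡15 → P
M(12): 21·12+3=255≡21 → V
N(13): 21·13+3=276≡16 → Q

CPVQ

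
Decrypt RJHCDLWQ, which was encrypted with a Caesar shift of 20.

R(17): 17−20=-3≡23 → X
J(9): 9−20=-11≡15 → P
H(7): 7−20=-13≡13 → N
C(2): 2−20=-18≡8 → I
D(3): 3−20=-17≡9 → J
L(11): 11−20=-9≡17 → R
W(22): 22−20=2 → C
Q(16): 16−20=-4≡22 → W

XPNIJRCW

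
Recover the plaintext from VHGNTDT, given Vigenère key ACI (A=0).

Repeat the key across the ciphertext: ACIACIA
V(21)−A(0): 21 → V
H(7)−C(2): 5 → F
G(6)−I(8): -2≡24 → Y
N(13)−A(0): 13 → N
T(19)−C(2): 17 → R
D(3)−I(8): -5≡21 → V
T(19)−A(0): 19 → T

VFYNRVT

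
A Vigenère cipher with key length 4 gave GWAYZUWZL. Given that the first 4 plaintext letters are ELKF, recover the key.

CLQT

Subtract each crib letter from the matching ciphertext letter (mod 26):
G(6)−E(4)=2 → C
W(22)−L(11)=11 → L
A(0)−K(10)=-10≡16 → Q
Y(24)−F(5)=19 → T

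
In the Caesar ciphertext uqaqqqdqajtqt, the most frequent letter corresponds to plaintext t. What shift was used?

23

The most frequent ciphertext letter is q (appears 6 times).
q is position 16; t is position 19.
Shift = -3≡23.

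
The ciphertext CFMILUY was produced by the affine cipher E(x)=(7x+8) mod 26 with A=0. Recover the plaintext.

The inverse of 7 mod 26 is 15, since 7·15=105≡1. Apply D(y)=15·(y−8) mod 26:
C(2): 15·(2−8)=-90≡14 → O
F(5): 15·(5−8)=-45≡7 → H
M(12): 15·(12−8)=60≡8 → I
I(8): 15·(8−8)=0 → A
L(11): 15·(11−8)=45≡19 → T
U(20): 15·(20−8)=180≡24 → Y
Y(24): 15·(24−8)=240≡6 → G

OHIATYG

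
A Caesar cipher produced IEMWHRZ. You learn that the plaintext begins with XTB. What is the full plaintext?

From the crib: I(8)−X(23)=-15≡11, so the shift is 11.
Subtract 11 from each ciphertext letter:
I(8): 8−11=-3≡23 → X
E(4): 4−11=-7≡19 → T
M(12): 12−11=1 → B
W(22): 22−11=11 → L
H(7): 7−11=-4≡22 → W
R(17): 17−11=6 → G
Z(25): 25−11=14 → O

XTBLWGO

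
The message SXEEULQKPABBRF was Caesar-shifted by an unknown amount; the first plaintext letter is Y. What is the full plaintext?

From the crib: S(18)−Y(24)=-6≡20, so the shift is 20.
Subtract 20 from each ciphertext letter:
S(18): 18−20=-2≡24 → Y
X(23): 23−20=3 → D
E(4): 4−20=-16≡10 → K
E(4): 4−20=-16≡10 → K
U(20): 20−20=0 → A
L(11): 11−20=-9≡17 → R
Q(16): 16−20=-4≡22 → W
K(10): 10−20=-10≡16 → Q
P(15): 15−20=-5≡21 → V
A(0): 0−20=-20≡6 → G
B(1): 1−20=-19≡7 → H
B(1): 1−20=-19≡7 → H
R(17): 17−20=-3≡23 → X
F(5): 5−20=-15≡11 → L

YDKKARWQVGHHXL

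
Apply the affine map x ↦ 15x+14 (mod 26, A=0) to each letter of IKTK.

I(8): 15·8+14=134≡4 → E
K(10): 15·10+14=164≡8 → I
T(19): 15·19+14=299≡13 → N
K(10): 15·10+14=164≡8 → I

EINI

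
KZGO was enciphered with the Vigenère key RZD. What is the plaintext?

TADX

Repeat the key across the ciphertext: RZDR
K(10)−R(17): -7≡19 → T
Z(25)−Z(25): 0 → A
G(6)−D(3): 3 → D
O(14)−R(17): -3≡23 → X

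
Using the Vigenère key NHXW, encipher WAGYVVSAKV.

Repeat the key across the message: NHXWNHXWNH
W(22)+N(13): 35≡9 → J
A(0)+H(7): 7 → H
G(6)+X(23): 29≡3 → D
Y(24)+W(22): 46≡20 → U
V(21)+N(13): 34≡8 → I
V(21)+H(7): 28≡2 → C
S(18)+X(23): 41≡15 → P
A(0)+W(22): 22 → W
K(10)+N(13): 23 → X
V(21)+H(7): 28≡2 → C

JHDUICPWXC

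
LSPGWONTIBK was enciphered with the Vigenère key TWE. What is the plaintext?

SWLNAKUXEIO

Repeat the key across the ciphertext: TWETWETWETW
L(11)−T(19): -8≡18 → S
S(18)−W(22): -4≡22 → W
P(15)−E(4): 11 → L
G(6)−T(19): -13≡13 → N
W(22)−W(22): 0 → A
O(14)−E(4): 10 → K
N(13)−T(19): -6≡20 → U
T(19)−W(22): -3≡23 → X
I(8)−E(4): 4 → E
B(1)−T(19): -18≡8 → I
K(10)−W(22): -12≡14 → O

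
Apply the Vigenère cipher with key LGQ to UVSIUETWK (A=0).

FBITAUECA

Repeat the key across the message: LGQLGQLGQ
U(20)+L(11): 31≡5 → F
V(21)+G(6): 27≡1 → B
S(18)+Q(16): 34≡8 → I
I(8)+L(11): 19 → T
U(20)+G(6): 26≡0 → A
E(4)+Q(16): 20 → U
T(19)+L(11): 30≡4 → E
W(22)+G(6): 28≡2 → C
K(10)+Q(16): 26≡0 → A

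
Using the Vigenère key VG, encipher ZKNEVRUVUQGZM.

UQIKQXPBPWBFH

Repeat the key across the message: VGVGVGVGVGVGV
Z(25)+V(21): 46≡20 → U
K(10)+G(6): 16 → Q
N(13)+V(21): 34≡8 → I
E(4)+G(6): 10 → K
V(21)+V(21): 42≡16 → Q
R(17)+G(6): 23 → X
U(20)+V(21): 41≡15 → P
V(21)+G(6): 27≡1 → B
U(20)+V(21): 41≡15 → P
Q(16)+G(6): 22 → W
G(6)+V(21): 27≡1 → B
Z(25)+G(6): 31≡5 → F
M(12)+V(21): 33≡7 → H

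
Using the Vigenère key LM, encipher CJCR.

NVND

Repeat the key across the message: LMLM
C(2)+L(11): 13 → N
J(9)+M(12): 21 → V
C(2)+L(11): 13 → N
R(17)+M(12): 29≡3 → D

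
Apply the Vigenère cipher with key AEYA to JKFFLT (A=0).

Repeat the key across the message: AEYAAE
J(9)+A(0): 9 → J
K(10)+E(4): 14 → O
F(5)+Y(24): 29≡3 → D
F(5)+A(0): 5 → F
L(11)+A(0): 11 → L
T(19)+E(4): 23 → X

JODFLX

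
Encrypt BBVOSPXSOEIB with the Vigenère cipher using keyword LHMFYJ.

Repeat the key across the message: LHMFYJLHMFYJ
B(1)+L(11): 12 → M
B(1)+H(7): 8 → I
V(21)+M(12): 33≡7 → H
O(14)+F(5): 19 → T
S(18)+Y(24): 42≡16 → Q
P(15)+J(9): 24 → Y
X(23)+L(11): 34≡8 → I
S(18)+H(7): 25 → Z
O(14)+M(12): 26≡0 → A
E(4)+F(5): 9 → J
I(8)+Y(24): 32≡6 → G
B(1)+J(9): 10 → K

MIHTQYIZAJGK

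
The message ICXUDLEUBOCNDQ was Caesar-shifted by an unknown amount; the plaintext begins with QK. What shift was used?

18

From the crib: I(8)−Q(16)=-8≡18, so the shift is 18.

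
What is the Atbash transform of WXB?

DCY

W(22) → D(3)
X(23) → C(2)
B(1) → Y(24)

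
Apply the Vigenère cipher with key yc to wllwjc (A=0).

Repeat the key across the message: ycycyc
w(22)+y(24): 46≡20 → u
l(11)+c(2): 13 → n
l(11)+y(24): 35≡9 → j
w(22)+c(2): 24 → y
j(9)+y(24): 33≡7 → h
c(2)+c(2): 4 → e

unjyhe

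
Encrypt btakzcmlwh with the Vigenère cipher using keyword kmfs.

Repeat the key across the message: kmfskmfskm
b(1)+k(10): 11 → l
t(19)+m(12): 31≡5 → f
a(0)+f(5): 5 → f
k(10)+s(18): 28≡2 → c
z(25)+k(10): 35≡9 → j
c(2)+m(12): 14 → o
m(12)+f(5): 17 → r
l(11)+s(18): 29≡3 → d
w(22)+k(10): 32≡6 → g
h(7)+m(12): 19 → t

lffcjordgt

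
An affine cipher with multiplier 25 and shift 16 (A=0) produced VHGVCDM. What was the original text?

The inverse of 25 mod 26 is 25, since 25·25=625≡1. Apply D(y)=25·(y−16) mod 26:
V(21): 25·(21−16)=125≡21 → V
H(7): 25·(7−16)=-225≡9 → J
G(6): 25·(6−16)=-250≡10 → K
V(21): 25·(21−16)=125≡21 → V
C(2): 25·(2−16)=-350≡14 → O
D(3): 25·(3−16)=-325≡13 → N
M(12): 25·(12−16)=-100≡4 → E

VJKVONE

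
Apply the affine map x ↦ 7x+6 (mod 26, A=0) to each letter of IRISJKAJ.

I(8): 7·8+6=62≡10 → K
R(17): 7·17+6=125≡21 → V
I(8): 7·8+6=62≡10 → K
S(18): 7·18+6=132≡2 → C
J(9): 7·9+6=69≡17 → R
K(10): 7·10+6=76≡24 → Y
A(0): 7·0+6=6 → G
J(9): 7·9+6=69≡17 → R

KVKCRYGR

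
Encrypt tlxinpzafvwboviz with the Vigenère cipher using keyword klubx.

dwrjkzkugsgmiwfj

Repeat the key across the message: klubxklubxklubxk
t(19)+k(10): 29≡3 → d
l(11)+l(11): 22 → w
x(23)+u(20): 43≡17 → r
i(8)+b(1): 9 → j
n(13)+x(23): 36≡10 → k
p(15)+k(10): 25 → z
z(25)+l(11): 36≡10 → k
a(0)+u(20): 20 → u
f(5)+b(1): 6 → g
v(21)+x(23): 44≡18 → s
w(22)+k(10): 32≡6 → g
b(1)+l(11): 12 → m
o(14)+u(20): 34≡8 → i
v(21)+b(1): 22 → w
i(8)+x(23): 31≡5 → f
z(25)+k(10): 35≡9 → j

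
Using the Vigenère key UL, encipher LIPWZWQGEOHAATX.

FTJHTHKRYZBLUER

Repeat the key across the message: ULULULULULULULU
L(11)+U(20): 31≡5 → F
I(8)+L(11): 19 → T
P(15)+U(20): 35≡9 → J
W(22)+L(11): 33≡7 → H
Z(25)+U(20): 45≡19 → T
W(22)+L(11): 33≡7 → H
Q(16)+U(20): 36≡10 → K
G(6)+L(11): 17 → R
E(4)+U(20): 24 → Y
O(14)+L(11): 25 → Z
H(7)+U(20): 27≡1 → B
A(0)+L(11): 11 → L
A(0)+U(20): 20 → U
T(19)+L(11): 30≡4 → E
X(23)+U(20): 43≡17 → R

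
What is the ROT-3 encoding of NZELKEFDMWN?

N(13): 13+3=16 → Q
Z(25): 25+3=28≡2 → C
E(4): 4+3=7 → H
L(11): 11+3=14 → O
K(10): 10+3=13 → N
E(4): 4+3=7 → H
F(5): 5+3=8 → I
D(3): 3+3=6 → G
M(12): 12+3=15 → P
W(22): 22+3=25 → Z
N(13): 13+3=16 → Q

QCHONHIGPZQ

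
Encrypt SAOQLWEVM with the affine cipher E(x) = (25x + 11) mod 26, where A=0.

S(18): 25·18+11=461≡19 → T
A(0): 25·0+11=11 → L
O(14): 25·14+11=361≡23 → X
Q(16): 25·16+11=411≡21 → V
L(11): 25·11+11=286≡0 → A
W(22): 25·22+11=561≡15 → P
E(4): 25·4+11=111≡7 → H
V(21): 25·21+11=536≡16 → Q
M(12): 25·12+11=311≡25 → Z

TLXVAPHQZ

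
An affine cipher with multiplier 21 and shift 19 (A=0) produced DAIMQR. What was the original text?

The inverse of 21 mod 26 is 5, since 21·5=105≡1. Apply D(y)=5·(y−19) mod 26:
D(3): 5·(3−19)=-80≡24 → Y
A(0): 5·(0−19)=-95≡9 → J
I(8): 5·(8−19)=-55≡23 → X
M(12): 5·(12−19)=-35≡17 → R
Q(16): 5·(16−19)=-15≡11 → L
R(17): 5·(17−19)=-10≡16 → Q

YJXRLQ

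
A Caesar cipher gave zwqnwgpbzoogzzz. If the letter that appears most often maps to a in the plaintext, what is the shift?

25

The most frequent ciphertext letter is z (appears 5 times).
z is position 25; a is position 0.
Shift = 25.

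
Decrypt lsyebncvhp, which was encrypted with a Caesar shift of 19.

szfliujcow

l(11): 11−19=-8≡18 → s
s(18): 18−19=-1≡25 → z
y(24): 24−19=5 → f
e(4): 4−19=-15≡11 → l
b(1): 1−19=-18≡8 → i
n(13): 13−19=-6≡20 → u
c(2): 2−19=-17≡9 → j
v(21): 21−19=2 → c
h(7): 7−19=-12≡14 → o
p(15): 15−19=-4≡22 → w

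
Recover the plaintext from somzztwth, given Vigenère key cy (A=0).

Repeat the key across the ciphertext: cycycycyc
s(18)−c(2): 16 → q
o(14)−y(24): -10≡16 → q
m(12)−c(2): 10 → k
z(25)−y(24): 1 → b
z(25)−c(2): 23 → x
t(19)−y(24): -5≡21 → v
w(22)−c(2): 20 → u
t(19)−y(24): -5≡21 → v
h(7)−c(2): 5 → f

qqkbxvuvf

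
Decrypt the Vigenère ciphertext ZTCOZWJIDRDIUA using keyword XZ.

Repeat the key across the ciphertext: XZXZXZXZXZXZXZ
Z(25)−X(23): 2 → C
T(19)−Z(25): -6≡20 → U
C(2)−X(23): -21≡5 → F
O(14)−Z(25): -11≡15 → P
Z(25)−X(23): 2 → C
W(22)−Z(25): -3≡23 → X
J(9)−X(23): -14≡12 → M
I(8)−Z(25): -17≡9 → J
D(3)−X(23): -20≡6 → G
R(17)−Z(25): -8≡18 → S
D(3)−X(23): -20≡6 → G
I(8)−Z(25): -17≡9 → J
U(20)−X(23): -3≡23 → X
A(0)−Z(25): -25≡1 → B

CUFPCXMJGSGJXB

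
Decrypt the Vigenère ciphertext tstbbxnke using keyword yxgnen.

vvnoxkpny

Repeat the key across the ciphertext: yxgnenyxg
t(19)−y(24): -5≡21 → v
s(18)−x(23): -5≡21 → v
t(19)−g(6): 13 → n
b(1)−n(13): -12≡14 → o
b(1)−e(4): -3≡23 → x
x(23)−n(13): 10 → k
n(13)−y(24): -11≡15 → p
k(10)−x(23): -13≡13 → n
e(4)−g(6): -2≡24 → y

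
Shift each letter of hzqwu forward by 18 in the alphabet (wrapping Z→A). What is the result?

h(7): 7+18=25 → z
z(25): 25+18=43≡17 → r
q(16): 16+18=34≡8 → i
w(22): 22+18=40≡14 → o
u(20): 20+18=38≡12 → m

zriom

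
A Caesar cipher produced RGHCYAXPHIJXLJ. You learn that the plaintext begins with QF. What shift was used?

1

From the crib: R(17)−Q(16)=1, so the shift is 1.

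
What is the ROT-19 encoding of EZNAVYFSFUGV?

XSGTORYLYNZO

E(4): 4+19=23 → X
Z(25): 25+19=44≡18 → S
N(13): 13+19=32≡6 → G
A(0): 0+19=19 → T
V(21): 21+19=40≡14 → O
Y(24): 24+19=43≡17 → R
F(5): 5+19=24 → Y
S(18): 18+19=37≡11 → L
F(5): 5+19=24 → Y
U(20): 20+19=39≡13 → N
G(6): 6+19=25 → Z
V(21): 21+19=40≡14 → O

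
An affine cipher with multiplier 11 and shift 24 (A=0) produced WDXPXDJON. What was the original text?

ORHLHRBSZ

The inverse of 11 mod 26 is 19, since 11·19=209≡1. Apply D(y)=19·(y−24) mod 26:
W(22): 19·(22−24)=-38≡14 → O
D(3): 19·(3−24)=-399≡17 → R
X(23): 19·(23−24)=-19≡7 → H
P(15): 19·(15−24)=-171≡11 → L
X(23): 19·(23−24)=-19≡7 → H
D(3): 19·(3−24)=-399≡17 → R
J(9): 19·(9−24)=-285≡1 → B
O(14): 19·(14−24)=-190≡18 → S
N(13): 19·(13−24)=-209≡25 → Z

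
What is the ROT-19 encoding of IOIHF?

I(8): 8+19=27≡1 → B
O(14): 14+19=33≡7 → H
I(8): 8+19=27≡1 → B
H(7): 7+19=26≡0 → A
F(5): 5+19=24 → Y

BHBAY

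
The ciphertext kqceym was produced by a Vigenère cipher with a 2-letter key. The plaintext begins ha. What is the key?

Subtract each crib letter from the matching ciphertext letter (mod 26):
k(10)−h(7)=3 → d
q(16)−a(0)=16 → q

dq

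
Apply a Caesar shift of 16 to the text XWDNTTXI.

NMTDJJNY

X(23): 23+16=39≡13 → N
W(22): 22+16=38≡12 → M
D(3): 3+16=19 → T
N(13): 13+16=29≡3 → D
T(19): 19+16=35≡9 → J
T(19): 19+16=35≡9 → J
X(23): 23+16=39≡13 → N
I(8): 8+16=24 → Y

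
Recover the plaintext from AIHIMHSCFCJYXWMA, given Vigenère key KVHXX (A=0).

Repeat the key across the ciphertext: KVHXXKVHXXKVHXXK
A(0)−K(10): -10≡16 → Q
I(8)−V(21): -13≡13 → N
H(7)−H(7): 0 → A
I(8)−X(23): -15≡11 → L
M(12)−X(23): -11≡15 → P
H(7)−K(10): -3≡23 → X
S(18)−V(21): -3≡23 → X
C(2)−H(7): -5≡21 → V
F(5)−X(23): -18≡8 → I
C(2)−X(23): -21≡5 → F
J(9)−K(10): -1≡25 → Z
Y(24)−V(21): 3 → D
X(23)−H(7): 16 → Q
W(22)−X(23): -1≡25 → Z
M(12)−X(23): -11≡15 → P
A(0)−K(10): -10≡16 → Q

QNALPXXVIFZDQZPQ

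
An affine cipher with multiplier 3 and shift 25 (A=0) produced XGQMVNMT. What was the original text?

ILXNQWNY

The inverse of 3 mod 26 is 9, since 3·9=27≡1. Apply D(y)=9·(y−25) mod 26:
X(23): 9·(23−25)=-18≡8 → I
G(6): 9·(6−25)=-171≡11 → L
Q(16): 9·(16−25)=-81≡23 → X
M(12): 9·(12−25)=-117≡13 → N
V(21): 9·(21−25)=-36≡16 → Q
N(13): 9·(13−25)=-108≡22 → W
M(12): 9·(12−25)=-117≡13 → N
T(19): 9·(19−25)=-54≡24 → Y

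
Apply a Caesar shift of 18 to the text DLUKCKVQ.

D(3): 3+18=21 → V
L(11): 11+18=29≡3 → D
U(20): 20+18=38≡12 → M
K(10): 10+18=28≡2 → C
C(2): 2+18=20 → U
K(10): 10+18=28≡2 → C
V(21): 21+18=39≡13 → N
Q(16): 16+18=34≡8 → I

VDMCUCNI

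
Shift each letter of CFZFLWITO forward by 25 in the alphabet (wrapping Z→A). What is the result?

BEYEKVHSN

C(2): 2+25=27≡1 → B
F(5): 5+25=30≡4 → E
Z(25): 25+25=50≡24 → Y
F(5): 5+25=30≡4 → E
L(11): 11+25=36≡10 → K
W(22): 22+25=47≡21 → V
I(8): 8+25=33≡7 → H
T(19): 19+25=44≡18 → S
O(14): 14+25=39≡13 → N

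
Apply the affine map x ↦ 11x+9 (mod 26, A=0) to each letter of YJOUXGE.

Y(24): 11·24+9=273≡13 → N
J(9): 11·9+9=108≡4 → E
O(14): 11·14+9=163≡7 → H
U(20): 11·20+9=229≡21 → V
X(23): 11·23+9=262≡2 → C
G(6): 11·6+9=75≡23 → X
E(4): 11·4+9=53≡1 → B

NEHVCXB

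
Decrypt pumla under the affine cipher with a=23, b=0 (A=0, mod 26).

vcwfa

The inverse of 23 mod 26 is 17, since 23·17=391≡1. Apply D(y)=17·(y−0) mod 26:
p(15): 17·(15−0)=255≡21 → v
u(20): 17·(20−0)=340≡2 → c
m(12): 17·(12−0)=204≡22 → w
l(11): 17·(11−0)=187≡5 → f
a(0): 17·(0−0)=0 → a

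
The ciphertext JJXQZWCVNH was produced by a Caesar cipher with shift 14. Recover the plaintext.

J(9): 9−14=-5≡21 → V
J(9): 9−14=-5≡21 → V
X(23): 23−14=9 → J
Q(16): 16−14=2 → C
Z(25): 25−14=11 → L
W(22): 22−14=8 → I
C(2): 2−14=-12≡14 → O
V(21): 21−14=7 → H
N(13): 13−14=-1≡25 → Z
H(7): 7−14=-7≡19 → T

VVJCLIOHZT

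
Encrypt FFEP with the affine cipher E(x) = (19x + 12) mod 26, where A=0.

DDKL

F(5): 19·5+12=107≡3 → D
F(5): 19·5+12=107≡3 → D
E(4): 19·4+12=88≡10 → K
P(15): 19·15+12=297≡11 → L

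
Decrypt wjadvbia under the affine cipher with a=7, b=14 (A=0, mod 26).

qdyrbnoy

The inverse of 7 mod 26 is 15, since 7·15=105≡1. Apply D(y)=15·(y−14) mod 26:
w(22): 15·(22−14)=120≡16 → q
j(9): 15·(9−14)=-75≡3 → d
a(0): 15·(0−14)=-210≡24 → y
d(3): 15·(3−14)=-165≡17 → r
v(21): 15·(21−14)=105≡1 → b
b(1): 15·(1−14)=-195≡13 → n
i(8): 15·(8−14)=-90≡14 → o
a(0): 15·(0−14)=-210≡24 → y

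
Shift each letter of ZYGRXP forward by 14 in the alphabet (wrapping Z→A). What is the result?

NMUFLD

Z(25): 25+14=39≡13 → N
Y(24): 24+14=38≡12 → M
G(6): 6+14=20 → U
R(17): 17+14=31≡5 → F
X(23): 23+14=37≡11 → L
P(15): 15+14=29≡3 → D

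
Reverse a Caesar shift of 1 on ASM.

ZRL

A(0): 0−1=-1≡25 → Z
S(18): 18−1=17 → R
M(12): 12−1=11 → L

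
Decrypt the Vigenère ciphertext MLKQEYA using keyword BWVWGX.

LPPUYBZ

Repeat the key across the ciphertext: BWVWGXB
M(12)−B(1): 11 → L
L(11)−W(22): -11≡15 → P
K(10)−V(21): -11≡15 → P
Q(16)−W(22): -6≡20 → U
E(4)−G(6): -2≡24 → Y
Y(24)−X(23): 1 → B
A(0)−B(1): -1≡25 → Z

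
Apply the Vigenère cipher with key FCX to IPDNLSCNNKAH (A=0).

Repeat the key across the message: FCXFCXFCXFCX
I(8)+F(5): 13 → N
P(15)+C(2): 17 → R
D(3)+X(23): 26≡0 → A
N(13)+F(5): 18 → S
L(11)+C(2): 13 → N
S(18)+X(23): 41≡15 → P
C(2)+F(5): 7 → H
N(13)+C(2): 15 → P
N(13)+X(23): 36≡10 → K
K(10)+F(5): 15 → P
A(0)+C(2): 2 → C
H(7)+X(23): 30≡4 → E

NRASNPHPKPCE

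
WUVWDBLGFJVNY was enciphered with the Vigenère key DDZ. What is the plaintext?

Repeat the key across the ciphertext: DDZDDZDDZDDZD
W(22)−D(3): 19 → T
U(20)−D(3): 17 → R
V(21)−Z(25): -4≡22 → W
W(22)−D(3): 19 → T
D(3)−D(3): 0 → A
B(1)−Z(25): -24≡2 → C
L(11)−D(3): 8 → I
G(6)−D(3): 3 → D
F(5)−Z(25): -20≡6 → G
J(9)−D(3): 6 → G
V(21)−D(3): 18 → S
N(13)−Z(25): -12≡14 → O
Y(24)−D(3): 21 → V

TRWTACIDGGSOV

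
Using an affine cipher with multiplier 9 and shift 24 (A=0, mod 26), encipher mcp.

cqd

m(12): 9·12+24=132≡2 → c
c(2): 9·2+24=42≡16 → q
p(15): 9·15+24=159≡3 → d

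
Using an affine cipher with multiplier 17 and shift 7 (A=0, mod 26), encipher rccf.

kppo

r(17): 17·17+7=296≡10 → k
c(2): 17·2+7=41≡15 → p
c(2): 17·2+7=41≡15 → p
f(5): 17·5+7=92≡14 → o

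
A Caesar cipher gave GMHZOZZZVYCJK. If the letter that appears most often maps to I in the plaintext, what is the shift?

The most frequent ciphertext letter is Z (appears 4 times).
Z is position 25; I is position 8.
Shift = 17.

17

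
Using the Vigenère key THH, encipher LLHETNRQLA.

ESOXAUKXST

Repeat the key across the message: THHTHHTHHT
L(11)+T(19): 30≡4 → E
L(11)+H(7): 18 → S
H(7)+H(7): 14 → O
E(4)+T(19): 23 → X
T(19)+H(7): 26≡0 → A
N(13)+H(7): 20 → U
R(17)+T(19): 36≡10 → K
Q(16)+H(7): 23 → X
L(11)+H(7): 18 → S
A(0)+T(19): 19 → T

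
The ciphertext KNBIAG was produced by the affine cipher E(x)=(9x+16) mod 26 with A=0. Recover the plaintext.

IRHCEW

The inverse of 9 mod 26 is 3, since 9·3=27≡1. Apply D(y)=3·(y−16) mod 26:
K(10): 3·(10−16)=-18≡8 → I
N(13): 3·(13−16)=-9≡17 → R
B(1): 3·(1−16)=-45≡7 → H
I(8): 3·(8−16)=-24≡2 → C
A(0): 3·(0−16)=-48≡4 → E
G(6): 3·(6−16)=-30≡22 → W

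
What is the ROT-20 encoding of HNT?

BHN

H(7): 7+20=27≡1 → B
N(13): 13+20=33≡7 → H
T(19): 19+20=39≡13 → N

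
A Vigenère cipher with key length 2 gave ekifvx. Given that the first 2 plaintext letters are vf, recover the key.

jf

Subtract each crib letter from the matching ciphertext letter (mod 26):
e(4)−v(21)=-17≡9 → j
k(10)−f(5)=5 → f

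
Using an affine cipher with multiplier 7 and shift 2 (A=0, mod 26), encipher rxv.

rht

r(17): 7·17+2=121≡17 → r
x(23): 7·23+2=163≡7 → h
v(21): 7·21+2=149≡19 → t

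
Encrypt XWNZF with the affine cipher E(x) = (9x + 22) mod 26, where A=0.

VMJNP

X(23): 9·23+22=229≡21 → V
W(22): 9·22+22=220≡12 → M
N(13): 9·13+22=139≡9 → J
Z(25): 9·25+22=247≡13 → N
F(5): 9·5+22=67≡15 → P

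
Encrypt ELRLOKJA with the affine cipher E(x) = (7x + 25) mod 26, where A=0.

E(4): 7·4+25=53≡1 → B
L(11): 7·11+25=102≡24 → Y
R(17): 7·17+25=144≡14 → O
L(11): 7·11+25=102≡24 → Y
O(14): 7·14+25=123≡19 → T
K(10): 7·10+25=95≡17 → R
J(9): 7·9+25=88≡10 → K
A(0): 7·0+25=25 → Z

BYOYTRKZ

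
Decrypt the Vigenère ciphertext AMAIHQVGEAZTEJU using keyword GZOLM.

Repeat the key across the ciphertext: GZOLMGZOLMGZOLM
A(0)−G(6): -6≡20 → U
M(12)−Z(25): -13≡13 → N
A(0)−O(14): -14≡12 → M
I(8)−L(11): -3≡23 → X
H(7)−M(12): -5≡21 → V
Q(16)−G(6): 10 → K
V(21)−Z(25): -4≡22 → W
G(6)−O(14): -8≡18 → S
E(4)−L(11): -7≡19 → T
A(0)−M(12): -12≡14 → O
Z(25)−G(6): 19 → T
T(19)−Z(25): -6≡20 → U
E(4)−O(14): -10≡16 → Q
J(9)−L(11): -2≡24 → Y
U(20)−M(12): 8 → I

UNMXVKWSTOTUQYI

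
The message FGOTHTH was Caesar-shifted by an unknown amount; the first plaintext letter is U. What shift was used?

11

From the crib: F(5)−U(20)=-15≡11, so the shift is 11.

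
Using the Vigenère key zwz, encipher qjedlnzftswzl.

pfdchmybsrsyk

Repeat the key across the message: zwzzwzzwzzwzz
q(16)+z(25): 41≡15 → p
j(9)+w(22): 31≡5 → f
e(4)+z(25): 29≡3 → d
d(3)+z(25): 28≡2 → c
l(11)+w(22): 33≡7 → h
n(13)+z(25): 38≡12 → m
z(25)+z(25): 50≡24 → y
f(5)+w(22): 27≡1 → b
t(19)+z(25): 44≡18 → s
s(18)+z(25): 43≡17 → r
w(22)+w(22): 44≡18 → s
z(25)+z(25): 50≡24 → y
l(11)+z(25): 36≡10 → k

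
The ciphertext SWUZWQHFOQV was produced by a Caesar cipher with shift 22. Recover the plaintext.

S(18): 18−22=-4≡22 → W
W(22): 22−22=0 → A
U(20): 20−22=-2≡24 → Y
Z(25): 25−22=3 → D
W(22): 22−22=0 → A
Q(16): 16−22=-6≡20 → U
H(7): 7−22=-15≡11 → L
F(5): 5−22=-17≡9 → J
O(14): 14−22=-8≡18 → S
Q(16): 16−22=-6≡20 → U
V(21): 21−22=-1≡25 → Z

WAYDAULJSUZ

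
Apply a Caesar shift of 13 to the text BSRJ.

OFEW

B(1): 1+13=14 → O
S(18): 18+13=31≡5 → F
R(17): 17+13=30≡4 → E
J(9): 9+13=22 → W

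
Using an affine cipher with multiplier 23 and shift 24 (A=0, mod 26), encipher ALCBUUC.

YRSVQQS

A(0): 23·0+24=24 → Y
L(11): 23·11+24=277≡17 → R
C(2): 23·2+24=70≡18 → S
B(1): 23·1+24=47≡21 → V
U(20): 23·20+24=484≡16 → Q
U(20): 23·20+24=484≡16 → Q
C(2): 23·2+24=70≡18 → S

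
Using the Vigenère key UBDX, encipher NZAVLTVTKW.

HADSFUYQEX

Repeat the key across the message: UBDXUBDXUB
N(13)+U(20): 33≡7 → H
Z(25)+B(1): 26≡0 → A
A(0)+D(3): 3 → D
V(21)+X(23): 44≡18 → S
L(11)+U(20): 31≡5 → F
T(19)+B(1): 20 → U
V(21)+D(3): 24 → Y
T(19)+X(23): 42≡16 → Q
K(10)+U(20): 30≡4 → E
W(22)+B(1): 23 → X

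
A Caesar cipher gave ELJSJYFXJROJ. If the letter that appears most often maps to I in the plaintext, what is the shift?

The most frequent ciphertext letter is J (appears 4 times).
J is position 9; I is position 8.
Shift = 1.

1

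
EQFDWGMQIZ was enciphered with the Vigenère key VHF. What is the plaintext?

JJAIPBRJDE

Repeat the key across the ciphertext: VHFVHFVHFV
E(4)−V(21): -17≡9 → J
Q(16)−H(7): 9 → J
F(5)−F(5): 0 → A
D(3)−V(21): -18≡8 → I
W(22)−H(7): 15 → P
G(6)−F(5): 1 → B
M(12)−V(21): -9≡17 → R
Q(16)−H(7): 9 → J
I(8)−F(5): 3 → D
Z(25)−V(21): 4 → E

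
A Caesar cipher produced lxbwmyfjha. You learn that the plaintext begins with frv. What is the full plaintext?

From the crib: l(11)−f(5)=6, so the shift is 6.
Subtract 6 from each ciphertext letter:
l(11): 11−6=5 → f
x(23): 23−6=17 → r
b(1): 1−6=-5≡21 → v
w(22): 22−6=16 → q
m(12): 12−6=6 → g
y(24): 24−6=18 → s
f(5): 5−6=-1≡25 → z
j(9): 9−6=3 → d
h(7): 7−6=1 → b
a(0): 0−6=-6≡20 → u

frvqgszdbu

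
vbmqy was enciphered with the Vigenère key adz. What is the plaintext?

Repeat the key across the ciphertext: adzad
v(21)−a(0): 21 → v
b(1)−d(3): -2≡24 → y
m(12)−z(25): -13≡13 → n
q(16)−a(0): 16 → q
y(24)−d(3): 21 → v

vynqv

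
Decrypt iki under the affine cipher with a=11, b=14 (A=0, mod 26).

The inverse of 11 mod 26 is 19, since 11·19=209≡1. Apply D(y)=19·(y−14) mod 26:
i(8): 19·(8−14)=-114≡16 → q
k(10): 19·(10−14)=-76≡2 → c
i(8): 19·(8−14)=-114≡16 → q

qcq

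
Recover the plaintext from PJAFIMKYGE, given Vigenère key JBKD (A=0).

Repeat the key across the ciphertext: JBKDJBKDJB
P(15)−J(9): 6 → G
J(9)−B(1): 8 → I
A(0)−K(10): -10≡16 → Q
F(5)−D(3): 2 → C
I(8)−J(9): -1≡25 → Z
M(12)−B(1): 11 → L
K(10)−K(10): 0 → A
Y(24)−D(3): 21 → V
G(6)−J(9): -3≡23 → X
E(4)−B(1): 3 → D

GIQCZLAVXD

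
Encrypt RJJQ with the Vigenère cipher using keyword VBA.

Repeat the key across the message: VBAV
R(17)+V(21): 38≡12 → M
J(9)+B(1): 10 → K
J(9)+A(0): 9 → J
Q(16)+V(21): 37≡11 → L

MKJL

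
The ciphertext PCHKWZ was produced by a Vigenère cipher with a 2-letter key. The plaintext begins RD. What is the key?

YZ

Subtract each crib letter from the matching ciphertext letter (mod 26):
P(15)−R(17)=-2≡24 → Y
C(2)−D(3)=-1≡25 → Z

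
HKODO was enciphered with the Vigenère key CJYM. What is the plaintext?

FBQRM

Repeat the key across the ciphertext: CJYMC
H(7)−C(2): 5 → F
K(10)−J(9): 1 → B
O(14)−Y(24): -10≡16 → Q
D(3)−M(12): -9≡17 → R
O(14)−C(2): 12 → M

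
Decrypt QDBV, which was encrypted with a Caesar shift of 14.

Q(16): 16−14=2 → C
D(3): 3−14=-11≡15 → P
B(1): 1−14=-13≡13 → N
V(21): 21−14=7 → H

CPNH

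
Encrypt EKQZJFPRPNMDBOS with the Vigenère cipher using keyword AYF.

Repeat the key across the message: AYFAYFAYFAYFAYF
E(4)+A(0): 4 → E
K(10)+Y(24): 34≡8 → I
Q(16)+F(5): 21 → V
Z(25)+A(0): 25 → Z
J(9)+Y(24): 33≡7 → H
F(5)+F(5): 10 → K
P(15)+A(0): 15 → P
R(17)+Y(24): 41≡15 → P
P(15)+F(5): 20 → U
N(13)+A(0): 13 → N
M(12)+Y(24): 36≡10 → K
D(3)+F(5): 8 → I
B(1)+A(0): 1 → B
O(14)+Y(24): 38≡12 → M
S(18)+F(5): 23 → X

EIVZHKPPUNKIBMX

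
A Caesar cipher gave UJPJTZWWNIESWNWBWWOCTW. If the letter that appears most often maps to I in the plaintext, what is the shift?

14

The most frequent ciphertext letter is W (appears 7 times).
W is position 22; I is position 8.
Shift = 14.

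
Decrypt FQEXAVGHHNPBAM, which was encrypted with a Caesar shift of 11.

UFTMPKVWWCEQPB

F(5): 5−11=-6≡20 → U
Q(16): 16−11=5 → F
E(4): 4−11=-7≡19 → T
X(23): 23−11=12 → M
A(0): 0−11=-11≡15 → P
V(21): 21−11=10 → K
G(6): 6−11=-5≡21 → V
H(7): 7−11=-4≡22 → W
H(7): 7−11=-4≡22 → W
N(13): 13−11=2 → C
P(15): 15−11=4 → E
B(1): 1−11=-10≡16 → Q
A(0): 0−11=-11≡15 → P
M(12): 12−11=1 → B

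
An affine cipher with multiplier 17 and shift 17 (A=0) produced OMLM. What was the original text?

The inverse of 17 mod 26 is 23, since 17·23=391≡1. Apply D(y)=23·(y−17) mod 26:
O(14): 23·(14−17)=-69≡9 → J
M(12): 23·(12−17)=-115≡15 → P
L(11): 23·(11−17)=-138≡18 → S
M(12): 23·(12−17)=-115≡15 → P

JPSP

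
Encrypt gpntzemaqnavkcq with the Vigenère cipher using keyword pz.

Repeat the key across the message: pzpzpzpzpzpzpzp
g(6)+p(15): 21 → v
p(15)+z(25): 40≡14 → o
n(13)+p(15): 28≡2 → c
t(19)+z(25): 44≡18 → s
z(25)+p(15): 40≡14 → o
e(4)+z(25): 29≡3 → d
m(12)+p(15): 27≡1 → b
a(0)+z(25): 25 → z
q(16)+p(15): 31≡5 → f
n(13)+z(25): 38≡12 → m
a(0)+p(15): 15 → p
v(21)+z(25): 46≡20 → u
k(10)+p(15): 25 → z
c(2)+z(25): 27≡1 → b
q(16)+p(15): 31≡5 → f

vocsodbzfmpuzbf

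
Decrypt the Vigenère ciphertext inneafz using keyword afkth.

Repeat the key across the ciphertext: afkthaf
i(8)−a(0): 8 → i
n(13)−f(5): 8 → i
n(13)−k(10): 3 → d
e(4)−t(19): -15≡11 → l
a(0)−h(7): -7≡19 → t
f(5)−a(0): 5 → f
z(25)−f(5): 20 → u

iidltfu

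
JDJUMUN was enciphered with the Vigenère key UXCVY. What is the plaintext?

PGHZOAQ

Repeat the key across the ciphertext: UXCVYUX
J(9)−U(20): -11≡15 → P
D(3)−X(23): -20≡6 → G
J(9)−C(2): 7 → H
U(20)−V(21): -1≡25 → Z
M(12)−Y(24): -12≡14 → O
U(20)−U(20): 0 → A
N(13)−X(23): -10≡16 → Q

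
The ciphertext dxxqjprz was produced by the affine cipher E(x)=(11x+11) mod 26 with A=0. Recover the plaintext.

euuroykg

The inverse of 11 mod 26 is 19, since 11·19=209≡1. Apply D(y)=19·(y−11) mod 26:
d(3): 19·(3−11)=-152≡4 → e
x(23): 19·(23−11)=228≡20 → u
x(23): 19·(23−11)=228≡20 → u
q(16): 19·(16−11)=95≡17 → r
j(9): 19·(9−11)=-38≡14 → o
p(15): 19·(15−11)=76≡24 → y
r(17): 19·(17−11)=114≡10 → k
z(25): 19·(25−11)=266≡6 → g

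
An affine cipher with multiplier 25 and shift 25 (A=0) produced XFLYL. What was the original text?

The inverse of 25 mod 26 is 25, since 25·25=625≡1. Apply D(y)=25·(y−25) mod 26:
X(23): 25·(23−25)=-50≡2 → C
F(5): 25·(5−25)=-500≡20 → U
L(11): 25·(11−25)=-350≡14 → O
Y(24): 25·(24−25)=-25≡1 → B
L(11): 25·(11−25)=-350≡14 → O

CUOBO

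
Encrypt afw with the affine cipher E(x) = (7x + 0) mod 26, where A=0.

a(0): 7·0+0=0 → a
f(5): 7·5+0=35≡9 → j
w(22): 7·22+0=154≡24 → y

ajy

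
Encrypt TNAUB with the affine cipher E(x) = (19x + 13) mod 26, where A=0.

KANDG

T(19): 19·19+13=374≡10 → K
N(13): 19·13+13=260≡0 → A
A(0): 19·0+13=13 → N
U(20): 19·20+13=393≡3 → D
B(1): 19·1+13=32≡6 → G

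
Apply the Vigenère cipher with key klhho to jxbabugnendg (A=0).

Repeat the key across the message: klhhoklhhokl
j(9)+k(10): 19 → t
x(23)+l(11): 34≡8 → i
b(1)+h(7): 8 → i
a(0)+h(7): 7 → h
b(1)+o(14): 15 → p
u(20)+k(10): 30≡4 → e
g(6)+l(11): 17 → r
n(13)+h(7): 20 → u
e(4)+h(7): 11 → l
n(13)+o(14): 27≡1 → b
d(3)+k(10): 13 → n
g(6)+l(11): 17 → r

tiihperulbnr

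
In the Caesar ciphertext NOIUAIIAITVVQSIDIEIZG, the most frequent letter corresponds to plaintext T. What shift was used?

15

The most frequent ciphertext letter is I (appears 7 times).
I is position 8; T is position 19.
Shift = -11≡15.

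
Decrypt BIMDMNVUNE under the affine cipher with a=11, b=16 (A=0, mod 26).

BECNCVRYVG

The inverse of 11 mod 26 is 19, since 11·19=209≡1. Apply D(y)=19·(y−16) mod 26:
B(1): 19·(1−16)=-285≡1 → B
I(8): 19·(8−16)=-152≡4 → E
M(12): 19·(12−16)=-76≡2 → C
D(3): 19·(3−16)=-247≡13 → N
M(12): 19·(12−16)=-76≡2 → C
N(13): 19·(13−16)=-57≡21 → V
V(21): 19·(21−16)=95≡17 → R
U(20): 19·(20−16)=76≡24 → Y
N(13): 19·(13−16)=-57≡21 → V
E(4): 19·(4−16)=-228≡6 → G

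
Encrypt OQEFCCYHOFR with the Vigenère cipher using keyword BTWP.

Repeat the key across the message: BTWPBTWPBTW
O(14)+B(1): 15 → P
Q(16)+T(19): 35≡9 → J
E(4)+W(22): 26≡0 → A
F(5)+P(15): 20 → U
C(2)+B(1): 3 → D
C(2)+T(19): 21 → V
Y(24)+W(22): 46≡20 → U
H(7)+P(15): 22 → W
O(14)+B(1): 15 → P
F(5)+T(19): 24 → Y
R(17)+W(22): 39≡13 → N

PJAUDVUWPYN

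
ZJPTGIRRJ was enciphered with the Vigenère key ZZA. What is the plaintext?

Repeat the key across the ciphertext: ZZAZZAZZA
Z(25)−Z(25): 0 → A
J(9)−Z(25): -16≡10 → K
P(15)−A(0): 15 → P
T(19)−Z(25): -6≡20 → U
G(6)−Z(25): -19≡7 → H
I(8)−A(0): 8 → I
R(17)−Z(25): -8≡18 → S
R(17)−Z(25): -8≡18 → S
J(9)−A(0): 9 → J

AKPUHISSJ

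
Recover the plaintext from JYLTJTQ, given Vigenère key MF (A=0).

XTZOXOE

Repeat the key across the ciphertext: MFMFMFM
J(9)−M(12): -3≡23 → X
Y(24)−F(5): 19 → T
L(11)−M(12): -1≡25 → Z
T(19)−F(5): 14 → O
J(9)−M(12): -3≡23 → X
T(19)−F(5): 14 → O
Q(16)−M(12): 4 → E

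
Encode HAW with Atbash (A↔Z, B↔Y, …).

H(7) → S(18)
A(0) → Z(25)
W(22) → D(3)

SZD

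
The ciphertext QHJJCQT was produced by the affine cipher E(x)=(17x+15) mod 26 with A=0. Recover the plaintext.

The inverse of 17 mod 26 is 23, since 17·23=391≡1. Apply D(y)=23·(y−15) mod 26:
Q(16): 23·(16−15)=23 → X
H(7): 23·(7−15)=-184≡24 → Y
J(9): 23·(9−15)=-138≡18 → S
J(9): 23·(9−15)=-138≡18 → S
C(2): 23·(2−15)=-299≡13 → N
Q(16): 23·(16−15)=23 → X
T(19): 23·(19−15)=92≡14 → O

XYSSNXO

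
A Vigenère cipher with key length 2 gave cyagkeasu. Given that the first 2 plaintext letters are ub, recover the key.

ix

Subtract each crib letter from the matching ciphertext letter (mod 26):
c(2)−u(20)=-18≡8 → i
y(24)−b(1)=23 → x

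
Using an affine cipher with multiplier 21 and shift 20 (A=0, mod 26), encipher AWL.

UOR

A(0): 21·0+20=20 → U
W(22): 21·22+20=482≡14 → O
L(11): 21·11+20=251≡17 → R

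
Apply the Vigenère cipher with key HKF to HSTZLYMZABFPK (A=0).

Repeat the key across the message: HKFHKFHKFHKFH
H(7)+H(7): 14 → O
S(18)+K(10): 28≡2 → C
T(19)+F(5): 24 → Y
Z(25)+H(7): 32≡6 → G
L(11)+K(10): 21 → V
Y(24)+F(5): 29≡3 → D
M(12)+H(7): 19 → T
Z(25)+K(10): 35≡9 → J
A(0)+F(5): 5 → F
B(1)+H(7): 8 → I
F(5)+K(10): 15 → P
P(15)+F(5): 20 → U
K(10)+H(7): 17 → R

OCYGVDTJFIPUR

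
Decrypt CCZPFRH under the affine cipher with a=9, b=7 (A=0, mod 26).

The inverse of 9 mod 26 is 3, since 9·3=27≡1. Apply D(y)=3·(y−7) mod 26:
C(2): 3·(2−7)=-15≡11 → L
C(2): 3·(2−7)=-15≡11 → L
Z(25): 3·(25−7)=54≡2 → C
P(15): 3·(15−7)=24 → Y
F(5): 3·(5−7)=-6≡20 → U
R(17): 3·(17−7)=30≡4 → E
H(7): 3·(7−7)=0 → A

LLCYUEA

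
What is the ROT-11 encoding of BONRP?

B(1): 1+11=12 → M
O(14): 14+11=25 → Z
N(13): 13+11=24 → Y
R(17): 17+11=28≡2 → C
P(15): 15+11=26≡0 → A

MZYCA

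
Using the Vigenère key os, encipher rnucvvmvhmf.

Repeat the key across the message: osososososo
r(17)+o(14): 31≡5 → f
n(13)+s(18): 31≡5 → f
u(20)+o(14): 34≡8 → i
c(2)+s(18): 20 → u
v(21)+o(14): 35≡9 → j
v(21)+s(18): 39≡13 → n
m(12)+o(14): 26≡0 → a
v(21)+s(18): 39≡13 → n
h(7)+o(14): 21 → v
m(12)+s(18): 30≡4 → e
f(5)+o(14): 19 → t

ffiujnanvet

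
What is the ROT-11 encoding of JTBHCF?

J(9): 9+11=20 → U
T(19): 19+11=30≡4 → E
B(1): 1+11=12 → M
H(7): 7+11=18 → S
C(2): 2+11=13 → N
F(5): 5+11=16 → Q

UEMSNQ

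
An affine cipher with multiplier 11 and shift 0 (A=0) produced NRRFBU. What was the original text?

NLLRTQ

The inverse of 11 mod 26 is 19, since 11·19=209≡1. Apply D(y)=19·(y−0) mod 26:
N(13): 19·(13−0)=247≡13 → N
R(17): 19·(17−0)=323≡11 → L
R(17): 19·(17−0)=323≡11 → L
F(5): 19·(5−0)=95≡17 → R
B(1): 19·(1−0)=19 → T
U(20): 19·(20−0)=380≡16 → Q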